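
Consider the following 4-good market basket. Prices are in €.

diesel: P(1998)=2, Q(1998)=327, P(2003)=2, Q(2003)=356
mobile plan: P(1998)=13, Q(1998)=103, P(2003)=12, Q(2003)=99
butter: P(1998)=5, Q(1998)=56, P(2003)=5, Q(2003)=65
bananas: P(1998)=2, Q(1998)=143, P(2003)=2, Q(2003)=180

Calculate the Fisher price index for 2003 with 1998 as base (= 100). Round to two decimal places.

96.14

Laspeyres component (base-period weights):
ΣP(2003)Q(1998) = 2×327 + 12×103 + 5×56 + 2×143 = 654 + 1236 + 280 + 286 = 2456
ΣP(1998)Q(1998) = 2×327 + 13×103 + 5×56 + 2×143 = 654 + 1339 + 280 + 286 = 2559
L = 2456 / 2559 × 100 = 95.9750
Paasche component (current-period weights):
ΣP(2003)Q(2003) = 2×356 + 12×99 + 5×65 + 2×180 = 712 + 1188 + 325 + 360 = 2585
ΣP(1998)Q(2003) = 2×356 + 13×99 + 5×65 + 2×180 = 712 + 1287 + 325 + 360 = 2684
P = 2585 / 2684 × 100 = 96.3115
Fisher = √(L × P) = √(95.9750 × 96.3115) = 96.1431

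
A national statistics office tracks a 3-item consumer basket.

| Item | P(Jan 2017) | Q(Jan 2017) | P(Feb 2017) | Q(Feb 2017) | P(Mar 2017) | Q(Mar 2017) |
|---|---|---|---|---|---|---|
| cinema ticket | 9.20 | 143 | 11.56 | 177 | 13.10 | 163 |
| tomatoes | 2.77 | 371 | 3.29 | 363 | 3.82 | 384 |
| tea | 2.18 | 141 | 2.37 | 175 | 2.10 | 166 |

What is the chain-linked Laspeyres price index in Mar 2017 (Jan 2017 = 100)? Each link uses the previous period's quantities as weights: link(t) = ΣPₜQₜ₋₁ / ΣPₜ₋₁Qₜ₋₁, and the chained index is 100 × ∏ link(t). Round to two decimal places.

Link Jan 2017→Feb 2017:
ΣP(Feb 2017)Q(Jan 2017) = 11.56×143 + 3.29×371 + 2.37×141 = 1653.08 + 1220.59 + 334.17 = 3207.84
ΣP(Jan 2017)Q(Jan 2017) = 9.20×143 + 2.77×371 + 2.18×141 = 1315.6 + 1027.67 + 307.38 = 2650.65
link = 3207.84/2650.65 = 1.210209
Link Feb 2017→Mar 2017:
ΣP(Mar 2017)Q(Feb 2017) = 13.10×177 + 3.82×363 + 2.10×175 = 2318.7 + 1386.66 + 367.5 = 4072.86
ΣP(Feb 2017)Q(Feb 2017) = 11.56×177 + 3.29×363 + 2.37×175 = 2046.12 + 1194.27 + 414.75 = 3655.14
link = 4072.86/3655.14 = 1.114283
Chained index = 100 × 1.210209 × 1.114283 = 134.8515

134.85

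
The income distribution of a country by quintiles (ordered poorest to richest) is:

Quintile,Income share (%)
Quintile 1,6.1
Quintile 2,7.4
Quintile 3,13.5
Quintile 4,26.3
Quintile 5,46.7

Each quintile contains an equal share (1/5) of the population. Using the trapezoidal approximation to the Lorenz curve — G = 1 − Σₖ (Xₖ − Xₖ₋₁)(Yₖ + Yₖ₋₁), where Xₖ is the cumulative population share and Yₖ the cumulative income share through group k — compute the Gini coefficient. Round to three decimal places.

0.400

Cumulative income shares Yₖ: 0.0610, 0.1350, 0.2700, 0.5330, 1.0000
Σ (Xₖ−Xₖ₋₁)(Yₖ+Yₖ₋₁) = (1/5)(0.0610+0.0000) + (1/5)(0.1350+0.0610) + (1/5)(0.2700+0.1350) + (1/5)(0.5330+0.2700) + (1/5)(1.0000+0.5330)
  = 0.0122 + 0.0392 + 0.0810 + 0.1606 + 0.3066 = 0.5996
G = 1 − 0.5996 = 0.4004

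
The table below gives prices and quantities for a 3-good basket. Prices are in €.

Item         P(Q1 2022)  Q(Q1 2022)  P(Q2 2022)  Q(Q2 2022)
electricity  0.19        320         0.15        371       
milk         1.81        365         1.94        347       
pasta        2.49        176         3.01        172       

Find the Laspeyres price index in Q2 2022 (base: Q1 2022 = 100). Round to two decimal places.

110.88

Laspeyres price index uses base-period quantities as weights.
ΣP(Q2 2022)·Q(Q1 2022) = 0.15×320 + 1.94×365 + 3.01×176 = 48 + 708.1 + 529.76 = 1285.86
ΣP(Q1 2022)·Q(Q1 2022) = 0.19×320 + 1.81×365 + 2.49×176 = 60.8 + 660.65 + 438.24 = 1159.69
Index = 1285.86 / 1159.69 × 100 = 110.8796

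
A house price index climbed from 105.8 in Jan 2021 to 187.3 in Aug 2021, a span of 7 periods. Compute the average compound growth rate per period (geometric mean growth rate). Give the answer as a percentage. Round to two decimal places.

8.50%

Growth factor = (187.3/105.8)^(1/7) = (1.770321)^(1/7) = 1.085016
Growth rate = 1.085016 − 1 = 0.085016 = 8.5016%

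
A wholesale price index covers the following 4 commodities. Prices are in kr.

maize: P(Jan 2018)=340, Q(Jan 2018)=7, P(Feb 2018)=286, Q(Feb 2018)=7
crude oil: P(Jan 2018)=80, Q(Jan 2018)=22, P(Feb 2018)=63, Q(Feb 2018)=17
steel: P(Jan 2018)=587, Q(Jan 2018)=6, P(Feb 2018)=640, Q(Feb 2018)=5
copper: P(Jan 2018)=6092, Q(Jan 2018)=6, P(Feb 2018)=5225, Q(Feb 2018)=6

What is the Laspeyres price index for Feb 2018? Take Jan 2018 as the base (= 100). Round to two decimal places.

87.25

Laspeyres price index uses base-period quantities as weights.
ΣP(Feb 2018)·Q(Jan 2018) = 286×7 + 63×22 + 640×6 + 5225×6 = 2002 + 1386 + 3840 + 31350 = 38578
ΣP(Jan 2018)·Q(Jan 2018) = 340×7 + 80×22 + 587×6 + 6092×6 = 2380 + 1760 + 3522 + 36552 = 44214
Index = 38578 / 44214 × 100 = 87.2529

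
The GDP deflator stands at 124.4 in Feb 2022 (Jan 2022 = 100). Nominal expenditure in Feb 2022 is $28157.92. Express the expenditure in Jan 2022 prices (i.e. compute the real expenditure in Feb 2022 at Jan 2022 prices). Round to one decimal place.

22635.0

Real = Nominal ÷ (Index/100) = 28157.92 ÷ (124.4/100)
     = 28157.92 ÷ 1.244 = 22634.9839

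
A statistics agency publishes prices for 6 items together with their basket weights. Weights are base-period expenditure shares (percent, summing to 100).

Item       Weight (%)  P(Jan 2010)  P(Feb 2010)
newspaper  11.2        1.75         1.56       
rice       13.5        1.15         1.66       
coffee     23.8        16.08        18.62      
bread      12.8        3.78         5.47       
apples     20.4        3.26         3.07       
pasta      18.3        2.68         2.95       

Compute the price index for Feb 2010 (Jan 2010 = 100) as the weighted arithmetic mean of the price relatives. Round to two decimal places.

114.91

newspaper: 11.2 × (1.56/1.75) = 11.2 × 0.891429 = 9.9840
rice: 13.5 × (1.66/1.15) = 13.5 × 1.443478 = 19.4870
coffee: 23.8 × (18.62/16.08) = 23.8 × 1.157960 = 27.5595
bread: 12.8 × (5.47/3.78) = 12.8 × 1.447090 = 18.5228
apples: 20.4 × (3.07/3.26) = 20.4 × 0.941718 = 19.2110
pasta: 18.3 × (2.95/2.68) = 18.3 × 1.100746 = 20.1437
Index = Σ wᵢ·(p₁ᵢ/p₀ᵢ) = 9.9840 + 19.4870 + 27.5595 + 18.5228 + 19.2110 + 20.1437 = 114.9079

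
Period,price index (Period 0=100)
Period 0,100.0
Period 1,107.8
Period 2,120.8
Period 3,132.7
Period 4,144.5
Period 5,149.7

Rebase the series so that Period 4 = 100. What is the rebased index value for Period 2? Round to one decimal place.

83.6

Rebased(Period 2) = 120.8 / 144.5 × 100 = 83.5986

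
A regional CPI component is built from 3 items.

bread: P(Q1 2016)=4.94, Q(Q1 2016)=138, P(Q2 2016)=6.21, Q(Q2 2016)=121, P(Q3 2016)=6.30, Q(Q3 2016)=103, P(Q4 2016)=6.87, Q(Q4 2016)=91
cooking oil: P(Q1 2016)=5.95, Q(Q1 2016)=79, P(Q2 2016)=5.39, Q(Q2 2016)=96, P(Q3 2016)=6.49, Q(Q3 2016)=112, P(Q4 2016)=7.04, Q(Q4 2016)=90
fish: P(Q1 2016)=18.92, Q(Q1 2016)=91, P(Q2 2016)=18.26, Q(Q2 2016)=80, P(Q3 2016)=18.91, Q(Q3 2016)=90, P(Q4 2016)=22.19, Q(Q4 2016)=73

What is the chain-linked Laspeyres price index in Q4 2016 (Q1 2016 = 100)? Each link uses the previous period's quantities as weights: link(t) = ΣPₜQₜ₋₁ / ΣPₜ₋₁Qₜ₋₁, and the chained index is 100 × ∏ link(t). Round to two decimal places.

123.48

Link Q1 2016→Q2 2016:
ΣP(Q2 2016)Q(Q1 2016) = 6.21×138 + 5.39×79 + 18.26×91 = 856.98 + 425.81 + 1661.66 = 2944.45
ΣP(Q1 2016)Q(Q1 2016) = 4.94×138 + 5.95×79 + 18.92×91 = 681.72 + 470.05 + 1721.72 = 2873.49
link = 2944.45/2873.49 = 1.024695
Link Q2 2016→Q3 2016:
ΣP(Q3 2016)Q(Q2 2016) = 6.30×121 + 6.49×96 + 18.91×80 = 762.3 + 623.04 + 1512.8 = 2898.14
ΣP(Q2 2016)Q(Q2 2016) = 6.21×121 + 5.39×96 + 18.26×80 = 751.41 + 517.44 + 1460.8 = 2729.65
link = 2898.14/2729.65 = 1.061726
Link Q3 2016→Q4 2016:
ΣP(Q4 2016)Q(Q3 2016) = 6.87×103 + 7.04×112 + 22.19×90 = 707.61 + 788.48 + 1997.1 = 3493.19
ΣP(Q3 2016)Q(Q3 2016) = 6.30×103 + 6.49×112 + 18.91×90 = 648.9 + 726.88 + 1701.9 = 3077.68
link = 3493.19/3077.68 = 1.135008
Chained index = 100 × 1.024695 × 1.061726 × 1.135008 = 123.4826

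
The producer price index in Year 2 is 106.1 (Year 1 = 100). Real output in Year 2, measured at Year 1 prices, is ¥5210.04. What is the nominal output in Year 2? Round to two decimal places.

Nominal = Real × (Index/100) = 5210.04 × (106.1/100)
        = 5210.04 × 1.061 = 5527.8524

5527.85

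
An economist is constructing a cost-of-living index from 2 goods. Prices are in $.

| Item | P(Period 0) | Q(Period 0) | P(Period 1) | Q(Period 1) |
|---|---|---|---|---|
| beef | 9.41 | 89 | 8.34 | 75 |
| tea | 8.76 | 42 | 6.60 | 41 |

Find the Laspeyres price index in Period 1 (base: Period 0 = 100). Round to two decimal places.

Laspeyres price index uses base-period quantities as weights.
ΣP(Period 1)·Q(Period 0) = 8.34×89 + 6.60×42 = 742.26 + 277.2 = 1019.46
ΣP(Period 0)·Q(Period 0) = 9.41×89 + 8.76×42 = 837.49 + 367.92 = 1205.41
Index = 1019.46 / 1205.41 × 100 = 84.5737

84.57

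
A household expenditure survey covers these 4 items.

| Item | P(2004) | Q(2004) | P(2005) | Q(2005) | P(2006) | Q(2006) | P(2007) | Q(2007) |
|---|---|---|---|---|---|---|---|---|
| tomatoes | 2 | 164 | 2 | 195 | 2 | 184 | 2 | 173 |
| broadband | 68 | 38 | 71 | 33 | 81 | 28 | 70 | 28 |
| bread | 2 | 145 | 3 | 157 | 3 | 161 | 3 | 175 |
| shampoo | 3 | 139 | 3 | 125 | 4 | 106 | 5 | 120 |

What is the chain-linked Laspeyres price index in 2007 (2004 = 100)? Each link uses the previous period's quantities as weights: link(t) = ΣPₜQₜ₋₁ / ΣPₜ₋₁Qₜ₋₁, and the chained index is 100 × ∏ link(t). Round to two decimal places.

Link 2004→2005:
ΣP(2005)Q(2004) = 2×164 + 71×38 + 3×145 + 3×139 = 328 + 2698 + 435 + 417 = 3878
ΣP(2004)Q(2004) = 2×164 + 68×38 + 2×145 + 3×139 = 328 + 2584 + 290 + 417 = 3619
link = 3878/3619 = 1.071567
Link 2005→2006:
ΣP(2006)Q(2005) = 2×195 + 81×33 + 3×157 + 4×125 = 390 + 2673 + 471 + 500 = 4034
ΣP(2005)Q(2005) = 2×195 + 71×33 + 3×157 + 3×125 = 390 + 2343 + 471 + 375 = 3579
link = 4034/3579 = 1.127130
Link 2006→2007:
ΣP(2007)Q(2006) = 2×184 + 70×28 + 3×161 + 5×106 = 368 + 1960 + 483 + 530 = 3341
ΣP(2006)Q(2006) = 2×184 + 81×28 + 3×161 + 4×106 = 368 + 2268 + 483 + 424 = 3543
link = 3341/3543 = 0.942986
Chained index = 100 × 1.071567 × 1.127130 × 0.942986 = 113.8934

113.89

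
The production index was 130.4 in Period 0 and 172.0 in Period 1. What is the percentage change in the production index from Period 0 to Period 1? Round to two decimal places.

Change = (172.0 − 130.4) / 130.4 × 100
       = 41.6 / 130.4 × 100 = 31.9018%

31.90%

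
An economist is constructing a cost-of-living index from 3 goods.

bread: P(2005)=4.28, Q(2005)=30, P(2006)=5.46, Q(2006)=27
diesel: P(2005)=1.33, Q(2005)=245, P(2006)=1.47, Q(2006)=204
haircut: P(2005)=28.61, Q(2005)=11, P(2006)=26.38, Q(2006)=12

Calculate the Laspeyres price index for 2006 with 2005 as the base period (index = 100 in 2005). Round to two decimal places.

Laspeyres price index uses base-period quantities as weights.
ΣP(2006)·Q(2005) = 5.46×30 + 1.47×245 + 26.38×11 = 163.8 + 360.15 + 290.18 = 814.13
ΣP(2005)·Q(2005) = 4.28×30 + 1.33×245 + 28.61×11 = 128.4 + 325.85 + 314.71 = 768.96
Index = 814.13 / 768.96 × 100 = 105.8742

105.87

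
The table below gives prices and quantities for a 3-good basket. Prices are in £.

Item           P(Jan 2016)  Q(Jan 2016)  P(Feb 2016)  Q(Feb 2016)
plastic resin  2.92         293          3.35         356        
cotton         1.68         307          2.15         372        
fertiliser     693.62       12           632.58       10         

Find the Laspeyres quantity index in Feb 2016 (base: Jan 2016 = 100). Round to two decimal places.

Laspeyres quantity index uses base-period prices as weights.
ΣP(Jan 2016)·Q(Feb 2016) = 2.92×356 + 1.68×372 + 693.62×10 = 1039.52 + 624.96 + 6936.2 = 8600.68
ΣP(Jan 2016)·Q(Jan 2016) = 2.92×293 + 1.68×307 + 693.62×12 = 855.56 + 515.76 + 8323.44 = 9694.76
Index = 8600.68 / 9694.76 × 100 = 88.7147

88.71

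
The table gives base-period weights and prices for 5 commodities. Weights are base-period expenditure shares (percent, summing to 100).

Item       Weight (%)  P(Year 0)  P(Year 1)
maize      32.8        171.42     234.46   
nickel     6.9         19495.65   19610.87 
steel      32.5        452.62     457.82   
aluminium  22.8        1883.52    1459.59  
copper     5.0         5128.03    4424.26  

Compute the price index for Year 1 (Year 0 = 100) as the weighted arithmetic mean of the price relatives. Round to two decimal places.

106.66

maize: 32.8 × (234.46/171.42) = 32.8 × 1.367752 = 44.8623
nickel: 6.9 × (19610.87/19495.65) = 6.9 × 1.005910 = 6.9408
steel: 32.5 × (457.82/452.62) = 32.5 × 1.011489 = 32.8734
aluminium: 22.8 × (1459.59/1883.52) = 22.8 × 0.774927 = 17.6683
copper: 5.0 × (4424.26/5128.03) = 5.0 × 0.862760 = 4.3138
Index = Σ wᵢ·(p₁ᵢ/p₀ᵢ) = 44.8623 + 6.9408 + 32.8734 + 17.6683 + 4.3138 = 106.6585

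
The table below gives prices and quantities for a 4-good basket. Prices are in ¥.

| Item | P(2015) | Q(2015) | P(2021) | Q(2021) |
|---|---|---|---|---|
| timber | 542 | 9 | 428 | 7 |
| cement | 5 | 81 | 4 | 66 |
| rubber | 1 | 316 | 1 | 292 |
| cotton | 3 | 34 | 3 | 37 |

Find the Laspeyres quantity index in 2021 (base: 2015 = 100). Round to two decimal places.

79.41

Laspeyres quantity index uses base-period prices as weights.
ΣP(2015)·Q(2021) = 542×7 + 5×66 + 1×292 + 3×37 = 3794 + 330 + 292 + 111 = 4527
ΣP(2015)·Q(2015) = 542×9 + 5×81 + 1×316 + 3×34 = 4878 + 405 + 316 + 102 = 5701
Index = 4527 / 5701 × 100 = 79.4071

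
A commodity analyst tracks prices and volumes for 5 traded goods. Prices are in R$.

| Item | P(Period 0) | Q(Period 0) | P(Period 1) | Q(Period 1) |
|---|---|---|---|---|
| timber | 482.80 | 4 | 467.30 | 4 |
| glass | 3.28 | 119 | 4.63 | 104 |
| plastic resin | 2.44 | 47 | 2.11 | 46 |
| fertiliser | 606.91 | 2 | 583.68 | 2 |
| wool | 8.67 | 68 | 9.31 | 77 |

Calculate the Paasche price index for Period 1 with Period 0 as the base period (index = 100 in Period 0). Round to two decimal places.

Paasche price index uses current-period quantities as weights.
ΣP(Period 1)·Q(Period 1) = 467.30×4 + 4.63×104 + 2.11×46 + 583.68×2 + 9.31×77 = 1869.2 + 481.52 + 97.06 + 1167.36 + 716.87 = 4332.01
ΣP(Period 0)·Q(Period 1) = 482.80×4 + 3.28×104 + 2.44×46 + 606.91×2 + 8.67×77 = 1931.2 + 341.12 + 112.24 + 1213.82 + 667.59 = 4265.97
Index = 4332.01 / 4265.97 × 100 = 101.5481

101.55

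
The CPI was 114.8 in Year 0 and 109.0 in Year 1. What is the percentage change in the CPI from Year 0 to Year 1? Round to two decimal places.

-5.05%

Change = (109.0 − 114.8) / 114.8 × 100
       = -5.8 / 114.8 × 100 = -5.0523%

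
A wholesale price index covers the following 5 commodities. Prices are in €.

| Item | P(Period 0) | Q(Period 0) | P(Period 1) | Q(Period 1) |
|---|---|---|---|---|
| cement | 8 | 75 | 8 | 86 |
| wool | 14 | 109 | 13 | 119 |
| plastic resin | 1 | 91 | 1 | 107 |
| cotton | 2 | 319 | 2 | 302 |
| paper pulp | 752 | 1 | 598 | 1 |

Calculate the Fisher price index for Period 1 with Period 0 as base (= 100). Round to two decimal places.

Laspeyres component (base-period weights):
ΣP(Period 1)Q(Period 0) = 8×75 + 13×109 + 1×91 + 2×319 + 598×1 = 600 + 1417 + 91 + 638 + 598 = 3344
ΣP(Period 0)Q(Period 0) = 8×75 + 14×109 + 1×91 + 2×319 + 752×1 = 600 + 1526 + 91 + 638 + 752 = 3607
L = 3344 / 3607 × 100 = 92.7086
Paasche component (current-period weights):
ΣP(Period 1)Q(Period 1) = 8×86 + 13×119 + 1×107 + 2×302 + 598×1 = 688 + 1547 + 107 + 604 + 598 = 3544
ΣP(Period 0)Q(Period 1) = 8×86 + 14×119 + 1×107 + 2×302 + 752×1 = 688 + 1666 + 107 + 604 + 752 = 3817
P = 3544 / 3817 × 100 = 92.8478
Fisher = √(L × P) = √(92.7086 × 92.8478) = 92.7782

92.78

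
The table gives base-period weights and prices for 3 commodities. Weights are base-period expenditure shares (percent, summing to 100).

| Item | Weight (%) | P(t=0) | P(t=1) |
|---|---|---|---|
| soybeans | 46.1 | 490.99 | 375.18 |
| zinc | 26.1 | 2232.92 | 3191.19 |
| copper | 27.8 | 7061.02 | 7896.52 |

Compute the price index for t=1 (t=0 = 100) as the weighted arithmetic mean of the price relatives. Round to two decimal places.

soybeans: 46.1 × (375.18/490.99) = 46.1 × 0.764130 = 35.2264
zinc: 26.1 × (3191.19/2232.92) = 26.1 × 1.429156 = 37.3010
copper: 27.8 × (7896.52/7061.02) = 27.8 × 1.118326 = 31.0895
Index = Σ wᵢ·(p₁ᵢ/p₀ᵢ) = 35.2264 + 37.3010 + 31.0895 = 103.6168

103.62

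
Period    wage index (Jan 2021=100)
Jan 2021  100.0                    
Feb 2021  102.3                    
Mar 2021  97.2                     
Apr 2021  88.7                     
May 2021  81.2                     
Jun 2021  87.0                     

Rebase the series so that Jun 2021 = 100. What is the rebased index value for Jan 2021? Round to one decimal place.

114.9

Rebased(Jan 2021) = 100.0 / 87.0 × 100 = 114.9425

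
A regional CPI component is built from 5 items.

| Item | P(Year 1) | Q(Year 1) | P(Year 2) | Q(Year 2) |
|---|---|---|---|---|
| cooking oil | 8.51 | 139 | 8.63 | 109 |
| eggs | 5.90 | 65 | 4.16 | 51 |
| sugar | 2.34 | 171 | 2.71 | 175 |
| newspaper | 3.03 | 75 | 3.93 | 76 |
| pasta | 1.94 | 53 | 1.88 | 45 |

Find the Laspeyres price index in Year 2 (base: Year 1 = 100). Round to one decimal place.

Laspeyres price index uses base-period quantities as weights.
ΣP(Year 2)·Q(Year 1) = 8.63×139 + 4.16×65 + 2.71×171 + 3.93×75 + 1.88×53 = 1199.57 + 270.4 + 463.41 + 294.75 + 99.64 = 2327.77
ΣP(Year 1)·Q(Year 1) = 8.51×139 + 5.90×65 + 2.34×171 + 3.03×75 + 1.94×53 = 1182.89 + 383.5 + 400.14 + 227.25 + 102.82 = 2296.6
Index = 2327.77 / 2296.6 × 100 = 101.3572

101.4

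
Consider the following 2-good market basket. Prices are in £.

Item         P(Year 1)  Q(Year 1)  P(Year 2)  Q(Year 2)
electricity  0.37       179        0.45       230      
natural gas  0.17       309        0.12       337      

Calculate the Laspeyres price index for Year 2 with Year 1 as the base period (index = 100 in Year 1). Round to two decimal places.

Laspeyres price index uses base-period quantities as weights.
ΣP(Year 2)·Q(Year 1) = 0.45×179 + 0.12×309 = 80.55 + 37.08 = 117.63
ΣP(Year 1)·Q(Year 1) = 0.37×179 + 0.17×309 = 66.23 + 52.53 = 118.76
Index = 117.63 / 118.76 × 100 = 99.0485

99.05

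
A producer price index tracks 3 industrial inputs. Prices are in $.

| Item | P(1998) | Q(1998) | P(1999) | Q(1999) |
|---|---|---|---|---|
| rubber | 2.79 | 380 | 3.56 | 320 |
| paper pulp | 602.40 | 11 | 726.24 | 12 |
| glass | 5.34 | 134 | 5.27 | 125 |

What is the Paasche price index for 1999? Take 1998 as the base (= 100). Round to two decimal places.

Paasche price index uses current-period quantities as weights.
ΣP(1999)·Q(1999) = 3.56×320 + 726.24×12 + 5.27×125 = 1139.2 + 8714.88 + 658.75 = 10512.83
ΣP(1998)·Q(1999) = 2.79×320 + 602.40×12 + 5.34×125 = 892.8 + 7228.8 + 667.5 = 8789.1
Index = 10512.83 / 8789.1 × 100 = 119.6121

119.61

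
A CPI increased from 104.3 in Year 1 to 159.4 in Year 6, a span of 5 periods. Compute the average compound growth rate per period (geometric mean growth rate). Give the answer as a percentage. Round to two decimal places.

8.85%

Growth factor = (159.4/104.3)^(1/5) = (1.528284)^(1/5) = 1.088531
Growth rate = 1.088531 − 1 = 0.088531 = 8.8531%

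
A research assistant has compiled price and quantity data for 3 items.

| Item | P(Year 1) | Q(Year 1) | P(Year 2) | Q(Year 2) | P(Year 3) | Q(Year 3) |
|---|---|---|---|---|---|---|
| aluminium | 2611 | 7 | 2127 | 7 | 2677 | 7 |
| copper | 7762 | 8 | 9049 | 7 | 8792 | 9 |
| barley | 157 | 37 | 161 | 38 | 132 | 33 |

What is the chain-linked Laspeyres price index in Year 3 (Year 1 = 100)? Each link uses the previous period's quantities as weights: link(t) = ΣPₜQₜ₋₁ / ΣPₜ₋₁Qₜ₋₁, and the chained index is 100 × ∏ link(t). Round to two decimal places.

109.40

Link Year 1→Year 2:
ΣP(Year 2)Q(Year 1) = 2127×7 + 9049×8 + 161×37 = 14889 + 72392 + 5957 = 93238
ΣP(Year 1)Q(Year 1) = 2611×7 + 7762×8 + 157×37 = 18277 + 62096 + 5809 = 86182
link = 93238/86182 = 1.081873
Link Year 2→Year 3:
ΣP(Year 3)Q(Year 2) = 2677×7 + 8792×7 + 132×38 = 18739 + 61544 + 5016 = 85299
ΣP(Year 2)Q(Year 2) = 2127×7 + 9049×7 + 161×38 = 14889 + 63343 + 6118 = 84350
link = 85299/84350 = 1.011251
Chained index = 100 × 1.081873 × 1.011251 = 109.4045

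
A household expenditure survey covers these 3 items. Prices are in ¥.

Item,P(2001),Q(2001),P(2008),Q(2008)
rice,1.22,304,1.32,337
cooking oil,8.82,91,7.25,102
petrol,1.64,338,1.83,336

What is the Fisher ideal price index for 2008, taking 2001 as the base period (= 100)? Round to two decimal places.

Laspeyres component (base-period weights):
ΣP(2008)Q(2001) = 1.32×304 + 7.25×91 + 1.83×338 = 401.28 + 659.75 + 618.54 = 1679.57
ΣP(2001)Q(2001) = 1.22×304 + 8.82×91 + 1.64×338 = 370.88 + 802.62 + 554.32 = 1727.82
L = 1679.57 / 1727.82 × 100 = 97.2075
Paasche component (current-period weights):
ΣP(2008)Q(2008) = 1.32×337 + 7.25×102 + 1.83×336 = 444.84 + 739.5 + 614.88 = 1799.22
ΣP(2001)Q(2008) = 1.22×337 + 8.82×102 + 1.64×336 = 411.14 + 899.64 + 551.04 = 1861.82
P = 1799.22 / 1861.82 × 100 = 96.6377
Fisher = √(L × P) = √(97.2075 × 96.6377) = 96.9222

96.92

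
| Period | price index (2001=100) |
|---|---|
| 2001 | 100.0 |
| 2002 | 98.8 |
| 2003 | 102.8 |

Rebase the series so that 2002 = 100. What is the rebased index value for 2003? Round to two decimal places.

104.05

Rebased(2003) = 102.8 / 98.8 × 100 = 104.0486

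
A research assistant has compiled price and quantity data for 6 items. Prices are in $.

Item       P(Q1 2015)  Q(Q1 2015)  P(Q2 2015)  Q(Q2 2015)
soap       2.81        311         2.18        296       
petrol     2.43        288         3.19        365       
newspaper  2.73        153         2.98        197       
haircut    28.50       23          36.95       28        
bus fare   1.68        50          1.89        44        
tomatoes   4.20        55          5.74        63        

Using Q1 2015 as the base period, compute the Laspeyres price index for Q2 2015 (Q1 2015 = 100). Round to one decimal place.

111.8

Laspeyres price index uses base-period quantities as weights.
ΣP(Q2 2015)·Q(Q1 2015) = 2.18×311 + 3.19×288 + 2.98×153 + 36.95×23 + 1.89×50 + 5.74×55 = 677.98 + 918.72 + 455.94 + 849.85 + 94.5 + 315.7 = 3312.69
ΣP(Q1 2015)·Q(Q1 2015) = 2.81×311 + 2.43×288 + 2.73×153 + 28.50×23 + 1.68×50 + 4.20×55 = 873.91 + 699.84 + 417.69 + 655.5 + 84 + 231 = 2961.94
Index = 3312.69 / 2961.94 × 100 = 111.8419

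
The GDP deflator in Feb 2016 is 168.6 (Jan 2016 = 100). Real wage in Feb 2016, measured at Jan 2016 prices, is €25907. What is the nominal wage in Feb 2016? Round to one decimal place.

Nominal = Real × (Index/100) = 25907 × (168.6/100)
        = 25907 × 1.686 = 43679.2020

43679.2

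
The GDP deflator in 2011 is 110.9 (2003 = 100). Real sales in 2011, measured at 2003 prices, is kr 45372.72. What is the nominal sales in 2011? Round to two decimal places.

50318.35

Nominal = Real × (Index/100) = 45372.72 × (110.9/100)
        = 45372.72 × 1.109 = 50318.3465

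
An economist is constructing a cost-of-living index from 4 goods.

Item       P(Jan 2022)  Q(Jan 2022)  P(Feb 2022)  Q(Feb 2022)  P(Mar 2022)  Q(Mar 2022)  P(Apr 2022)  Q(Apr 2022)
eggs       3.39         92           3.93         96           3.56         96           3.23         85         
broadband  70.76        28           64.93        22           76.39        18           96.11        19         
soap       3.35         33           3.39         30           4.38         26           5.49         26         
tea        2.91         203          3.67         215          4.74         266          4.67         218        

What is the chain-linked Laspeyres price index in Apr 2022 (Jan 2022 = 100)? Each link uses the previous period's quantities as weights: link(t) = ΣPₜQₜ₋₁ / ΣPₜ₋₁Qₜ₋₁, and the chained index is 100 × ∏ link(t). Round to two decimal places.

Link Jan 2022→Feb 2022:
ΣP(Feb 2022)Q(Jan 2022) = 3.93×92 + 64.93×28 + 3.39×33 + 3.67×203 = 361.56 + 1818.04 + 111.87 + 745.01 = 3036.48
ΣP(Jan 2022)Q(Jan 2022) = 3.39×92 + 70.76×28 + 3.35×33 + 2.91×203 = 311.88 + 1981.28 + 110.55 + 590.73 = 2994.44
link = 3036.48/2994.44 = 1.014039
Link Feb 2022→Mar 2022:
ΣP(Mar 2022)Q(Feb 2022) = 3.56×96 + 76.39×22 + 4.38×30 + 4.74×215 = 341.76 + 1680.58 + 131.4 + 1019.1 = 3172.84
ΣP(Feb 2022)Q(Feb 2022) = 3.93×96 + 64.93×22 + 3.39×30 + 3.67×215 = 377.28 + 1428.46 + 101.7 + 789.05 = 2696.49
link = 3172.84/2696.49 = 1.176656
Link Mar 2022→Apr 2022:
ΣP(Apr 2022)Q(Mar 2022) = 3.23×96 + 96.11×18 + 5.49×26 + 4.67×266 = 310.08 + 1729.98 + 142.74 + 1242.22 = 3425.02
ΣP(Mar 2022)Q(Mar 2022) = 3.56×96 + 76.39×18 + 4.38×26 + 4.74×266 = 341.76 + 1375.02 + 113.88 + 1260.84 = 3091.5
link = 3425.02/3091.5 = 1.107883
Chained index = 100 × 1.014039 × 1.176656 × 1.107883 = 132.1898

132.19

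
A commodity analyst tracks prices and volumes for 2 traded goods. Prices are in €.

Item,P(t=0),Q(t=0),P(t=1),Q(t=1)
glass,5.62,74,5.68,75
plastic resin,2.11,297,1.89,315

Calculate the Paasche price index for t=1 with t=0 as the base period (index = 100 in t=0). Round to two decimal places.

Paasche price index uses current-period quantities as weights.
ΣP(t=1)·Q(t=1) = 5.68×75 + 1.89×315 = 426 + 595.35 = 1021.35
ΣP(t=0)·Q(t=1) = 5.62×75 + 2.11×315 = 421.5 + 664.65 = 1086.15
Index = 1021.35 / 1086.15 × 100 = 94.0340

94.03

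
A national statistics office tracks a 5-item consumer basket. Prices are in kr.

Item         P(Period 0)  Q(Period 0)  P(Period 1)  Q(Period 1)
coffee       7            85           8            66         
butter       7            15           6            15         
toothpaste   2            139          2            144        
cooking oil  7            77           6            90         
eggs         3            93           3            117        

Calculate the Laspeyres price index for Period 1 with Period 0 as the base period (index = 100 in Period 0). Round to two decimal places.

Laspeyres price index uses base-period quantities as weights.
ΣP(Period 1)·Q(Period 0) = 8×85 + 6×15 + 2×139 + 6×77 + 3×93 = 680 + 90 + 278 + 462 + 279 = 1789
ΣP(Period 0)·Q(Period 0) = 7×85 + 7×15 + 2×139 + 7×77 + 3×93 = 595 + 105 + 278 + 539 + 279 = 1796
Index = 1789 / 1796 × 100 = 99.6102

99.61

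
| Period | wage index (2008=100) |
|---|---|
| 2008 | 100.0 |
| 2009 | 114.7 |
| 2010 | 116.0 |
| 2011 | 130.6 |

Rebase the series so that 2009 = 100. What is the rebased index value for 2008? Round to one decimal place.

Rebased(2008) = 100.0 / 114.7 × 100 = 87.1840

87.2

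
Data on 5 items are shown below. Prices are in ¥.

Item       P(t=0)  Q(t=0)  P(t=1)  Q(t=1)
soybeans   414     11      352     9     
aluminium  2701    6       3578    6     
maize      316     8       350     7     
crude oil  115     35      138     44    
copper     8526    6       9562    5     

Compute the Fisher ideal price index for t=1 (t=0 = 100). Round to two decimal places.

Laspeyres component (base-period weights):
ΣP(t=1)Q(t=0) = 352×11 + 3578×6 + 350×8 + 138×35 + 9562×6 = 3872 + 21468 + 2800 + 4830 + 57372 = 90342
ΣP(t=0)Q(t=0) = 414×11 + 2701×6 + 316×8 + 115×35 + 8526×6 = 4554 + 16206 + 2528 + 4025 + 51156 = 78469
L = 90342 / 78469 × 100 = 115.1308
Paasche component (current-period weights):
ΣP(t=1)Q(t=1) = 352×9 + 3578×6 + 350×7 + 138×44 + 9562×5 = 3168 + 21468 + 2450 + 6072 + 47810 = 80968
ΣP(t=0)Q(t=1) = 414×9 + 2701×6 + 316×7 + 115×44 + 8526×5 = 3726 + 16206 + 2212 + 5060 + 42630 = 69834
P = 80968 / 69834 × 100 = 115.9435
Fisher = √(L × P) = √(115.1308 × 115.9435) = 115.5365

115.54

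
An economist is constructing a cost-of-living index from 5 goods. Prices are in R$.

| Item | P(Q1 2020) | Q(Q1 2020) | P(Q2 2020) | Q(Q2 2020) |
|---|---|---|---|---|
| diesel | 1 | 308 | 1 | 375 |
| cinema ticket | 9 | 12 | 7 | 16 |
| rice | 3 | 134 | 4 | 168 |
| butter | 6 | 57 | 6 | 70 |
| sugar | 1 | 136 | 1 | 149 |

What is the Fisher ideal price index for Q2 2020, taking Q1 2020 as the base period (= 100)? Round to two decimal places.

108.52

Laspeyres component (base-period weights):
ΣP(Q2 2020)Q(Q1 2020) = 1×308 + 7×12 + 4×134 + 6×57 + 1×136 = 308 + 84 + 536 + 342 + 136 = 1406
ΣP(Q1 2020)Q(Q1 2020) = 1×308 + 9×12 + 3×134 + 6×57 + 1×136 = 308 + 108 + 402 + 342 + 136 = 1296
L = 1406 / 1296 × 100 = 108.4877
Paasche component (current-period weights):
ΣP(Q2 2020)Q(Q2 2020) = 1×375 + 7×16 + 4×168 + 6×70 + 1×149 = 375 + 112 + 672 + 420 + 149 = 1728
ΣP(Q1 2020)Q(Q2 2020) = 1×375 + 9×16 + 3×168 + 6×70 + 1×149 = 375 + 144 + 504 + 420 + 149 = 1592
P = 1728 / 1592 × 100 = 108.5427
Fisher = √(L × P) = √(108.4877 × 108.5427) = 108.5152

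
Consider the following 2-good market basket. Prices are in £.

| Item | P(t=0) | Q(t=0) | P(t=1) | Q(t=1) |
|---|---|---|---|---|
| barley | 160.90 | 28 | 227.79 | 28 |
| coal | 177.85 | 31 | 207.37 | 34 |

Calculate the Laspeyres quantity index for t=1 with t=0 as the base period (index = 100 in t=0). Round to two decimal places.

105.33

Laspeyres quantity index uses base-period prices as weights.
ΣP(t=0)·Q(t=1) = 160.90×28 + 177.85×34 = 4505.2 + 6046.9 = 10552.1
ΣP(t=0)·Q(t=0) = 160.90×28 + 177.85×31 = 4505.2 + 5513.35 = 10018.55
Index = 10552.1 / 10018.55 × 100 = 105.3256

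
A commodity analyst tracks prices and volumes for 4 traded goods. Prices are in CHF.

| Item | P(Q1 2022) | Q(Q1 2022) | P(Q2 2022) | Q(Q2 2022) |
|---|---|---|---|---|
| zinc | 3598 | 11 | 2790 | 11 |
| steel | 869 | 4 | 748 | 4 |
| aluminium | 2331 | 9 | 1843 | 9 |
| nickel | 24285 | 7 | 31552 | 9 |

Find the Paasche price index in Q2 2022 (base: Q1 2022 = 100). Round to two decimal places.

118.27

Paasche price index uses current-period quantities as weights.
ΣP(Q2 2022)·Q(Q2 2022) = 2790×11 + 748×4 + 1843×9 + 31552×9 = 30690 + 2992 + 16587 + 283968 = 334237
ΣP(Q1 2022)·Q(Q2 2022) = 3598×11 + 869×4 + 2331×9 + 24285×9 = 39578 + 3476 + 20979 + 218565 = 282598
Index = 334237 / 282598 × 100 = 118.2730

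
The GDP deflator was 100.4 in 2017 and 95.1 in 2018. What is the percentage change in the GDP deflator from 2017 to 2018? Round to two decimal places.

-5.28%

Change = (95.1 − 100.4) / 100.4 × 100
       = -5.3 / 100.4 × 100 = -5.2789%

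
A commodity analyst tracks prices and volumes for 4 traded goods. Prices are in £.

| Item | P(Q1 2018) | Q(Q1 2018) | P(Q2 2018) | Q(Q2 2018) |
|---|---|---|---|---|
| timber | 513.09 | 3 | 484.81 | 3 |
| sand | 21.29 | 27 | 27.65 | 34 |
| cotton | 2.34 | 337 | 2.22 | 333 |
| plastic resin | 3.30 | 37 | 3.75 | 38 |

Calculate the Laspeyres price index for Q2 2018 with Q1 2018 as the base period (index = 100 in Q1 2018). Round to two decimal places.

Laspeyres price index uses base-period quantities as weights.
ΣP(Q2 2018)·Q(Q1 2018) = 484.81×3 + 27.65×27 + 2.22×337 + 3.75×37 = 1454.43 + 746.55 + 748.14 + 138.75 = 3087.87
ΣP(Q1 2018)·Q(Q1 2018) = 513.09×3 + 21.29×27 + 2.34×337 + 3.30×37 = 1539.27 + 574.83 + 788.58 + 122.1 = 3024.78
Index = 3087.87 / 3024.78 × 100 = 102.0858

102.09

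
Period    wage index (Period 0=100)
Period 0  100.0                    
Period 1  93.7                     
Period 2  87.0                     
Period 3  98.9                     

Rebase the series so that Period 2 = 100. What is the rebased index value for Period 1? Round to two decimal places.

107.70

Rebased(Period 1) = 93.7 / 87.0 × 100 = 107.7011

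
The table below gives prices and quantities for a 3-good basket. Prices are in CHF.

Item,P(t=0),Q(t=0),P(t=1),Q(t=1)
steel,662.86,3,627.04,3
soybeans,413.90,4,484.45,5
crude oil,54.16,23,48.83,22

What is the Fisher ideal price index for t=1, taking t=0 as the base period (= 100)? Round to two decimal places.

101.75

Laspeyres component (base-period weights):
ΣP(t=1)Q(t=0) = 627.04×3 + 484.45×4 + 48.83×23 = 1881.12 + 1937.8 + 1123.09 = 4942.01
ΣP(t=0)Q(t=0) = 662.86×3 + 413.90×4 + 54.16×23 = 1988.58 + 1655.6 + 1245.68 = 4889.86
L = 4942.01 / 4889.86 × 100 = 101.0665
Paasche component (current-period weights):
ΣP(t=1)Q(t=1) = 627.04×3 + 484.45×5 + 48.83×22 = 1881.12 + 2422.25 + 1074.26 = 5377.63
ΣP(t=0)Q(t=1) = 662.86×3 + 413.90×5 + 54.16×22 = 1988.58 + 2069.5 + 1191.52 = 5249.6
P = 5377.63 / 5249.6 × 100 = 102.4389
Fisher = √(L × P) = √(101.0665 × 102.4389) = 101.7504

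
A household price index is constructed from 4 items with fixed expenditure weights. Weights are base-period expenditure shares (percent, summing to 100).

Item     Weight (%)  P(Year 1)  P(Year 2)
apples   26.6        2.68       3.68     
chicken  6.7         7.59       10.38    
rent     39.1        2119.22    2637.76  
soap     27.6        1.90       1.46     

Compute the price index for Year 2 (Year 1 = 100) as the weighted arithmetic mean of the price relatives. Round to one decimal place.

apples: 26.6 × (3.68/2.68) = 26.6 × 1.373134 = 36.5254
chicken: 6.7 × (10.38/7.59) = 6.7 × 1.367589 = 9.1628
rent: 39.1 × (2637.76/2119.22) = 39.1 × 1.244684 = 48.6672
soap: 27.6 × (1.46/1.90) = 27.6 × 0.768421 = 21.2084
Index = Σ wᵢ·(p₁ᵢ/p₀ᵢ) = 36.5254 + 9.1628 + 48.6672 + 21.2084 = 115.5638

115.6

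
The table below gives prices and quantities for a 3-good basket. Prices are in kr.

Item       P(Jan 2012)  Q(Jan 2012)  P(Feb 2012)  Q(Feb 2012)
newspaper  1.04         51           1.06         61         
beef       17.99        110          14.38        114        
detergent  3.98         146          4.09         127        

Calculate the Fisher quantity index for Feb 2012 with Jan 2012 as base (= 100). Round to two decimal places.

99.91

Laspeyres component (base-period weights):
ΣP(Jan 2012)Q(Feb 2012) = 1.04×61 + 17.99×114 + 3.98×127 = 63.44 + 2050.86 + 505.46 = 2619.76
ΣP(Jan 2012)Q(Jan 2012) = 1.04×51 + 17.99×110 + 3.98×146 = 53.04 + 1978.9 + 581.08 = 2613.02
L = 2619.76 / 2613.02 × 100 = 100.2579
Paasche component (current-period weights):
ΣP(Feb 2012)Q(Feb 2012) = 1.06×61 + 14.38×114 + 4.09×127 = 64.66 + 1639.32 + 519.43 = 2223.41
ΣP(Feb 2012)Q(Jan 2012) = 1.06×51 + 14.38×110 + 4.09×146 = 54.06 + 1581.8 + 597.14 = 2233
P = 2223.41 / 2233 × 100 = 99.5705
Fisher = √(L × P) = √(100.2579 × 99.5705) = 99.9136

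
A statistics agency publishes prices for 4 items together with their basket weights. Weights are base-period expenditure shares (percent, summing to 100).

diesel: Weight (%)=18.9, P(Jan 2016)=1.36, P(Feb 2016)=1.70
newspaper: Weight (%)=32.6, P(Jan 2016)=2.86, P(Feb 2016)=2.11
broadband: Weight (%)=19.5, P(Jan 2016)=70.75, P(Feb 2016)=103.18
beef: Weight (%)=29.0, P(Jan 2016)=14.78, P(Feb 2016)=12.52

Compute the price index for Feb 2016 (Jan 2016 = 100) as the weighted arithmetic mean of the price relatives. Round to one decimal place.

100.7

diesel: 18.9 × (1.70/1.36) = 18.9 × 1.250000 = 23.6250
newspaper: 32.6 × (2.11/2.86) = 32.6 × 0.737762 = 24.0510
broadband: 19.5 × (103.18/70.75) = 19.5 × 1.458375 = 28.4383
beef: 29.0 × (12.52/14.78) = 29.0 × 0.847091 = 24.5656
Index = Σ wᵢ·(p₁ᵢ/p₀ᵢ) = 23.6250 + 24.0510 + 28.4383 + 24.5656 = 100.6800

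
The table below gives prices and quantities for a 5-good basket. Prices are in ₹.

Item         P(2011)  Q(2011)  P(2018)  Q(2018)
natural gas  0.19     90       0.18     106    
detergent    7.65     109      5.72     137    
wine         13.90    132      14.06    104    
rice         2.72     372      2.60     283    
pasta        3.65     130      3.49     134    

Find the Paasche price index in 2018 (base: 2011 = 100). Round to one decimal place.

Paasche price index uses current-period quantities as weights.
ΣP(2018)·Q(2018) = 0.18×106 + 5.72×137 + 14.06×104 + 2.60×283 + 3.49×134 = 19.08 + 783.64 + 1462.24 + 735.8 + 467.66 = 3468.42
ΣP(2011)·Q(2018) = 0.19×106 + 7.65×137 + 13.90×104 + 2.72×283 + 3.65×134 = 20.14 + 1048.05 + 1445.6 + 769.76 + 489.1 = 3772.65
Index = 3468.42 / 3772.65 × 100 = 91.9359

91.9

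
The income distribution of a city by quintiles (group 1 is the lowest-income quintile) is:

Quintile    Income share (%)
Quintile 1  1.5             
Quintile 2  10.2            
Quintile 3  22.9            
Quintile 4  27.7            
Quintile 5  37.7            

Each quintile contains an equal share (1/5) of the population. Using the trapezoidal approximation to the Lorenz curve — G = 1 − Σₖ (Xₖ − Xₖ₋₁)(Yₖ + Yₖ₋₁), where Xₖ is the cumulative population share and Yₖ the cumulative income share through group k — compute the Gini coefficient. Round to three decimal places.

Cumulative income shares Yₖ: 0.0150, 0.1170, 0.3460, 0.6230, 1.0000
Σ (Xₖ−Xₖ₋₁)(Yₖ+Yₖ₋₁) = (1/5)(0.0150+0.0000) + (1/5)(0.1170+0.0150) + (1/5)(0.3460+0.1170) + (1/5)(0.6230+0.3460) + (1/5)(1.0000+0.6230)
  = 0.0030 + 0.0264 + 0.0926 + 0.1938 + 0.3246 = 0.6404
G = 1 − 0.6404 = 0.3596

0.360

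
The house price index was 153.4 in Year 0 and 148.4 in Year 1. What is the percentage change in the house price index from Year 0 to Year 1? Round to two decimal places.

Change = (148.4 − 153.4) / 153.4 × 100
       = -5.0 / 153.4 × 100 = -3.2595%

-3.26%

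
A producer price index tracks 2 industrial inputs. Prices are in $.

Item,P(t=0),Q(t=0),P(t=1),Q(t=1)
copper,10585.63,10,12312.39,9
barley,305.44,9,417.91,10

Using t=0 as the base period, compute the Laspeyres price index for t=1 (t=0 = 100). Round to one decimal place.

Laspeyres price index uses base-period quantities as weights.
ΣP(t=1)·Q(t=0) = 12312.39×10 + 417.91×9 = 123123.9 + 3761.19 = 126885.09
ΣP(t=0)·Q(t=0) = 10585.63×10 + 305.44×9 = 105856.3 + 2748.96 = 108605.26
Index = 126885.09 / 108605.26 × 100 = 116.8314

116.8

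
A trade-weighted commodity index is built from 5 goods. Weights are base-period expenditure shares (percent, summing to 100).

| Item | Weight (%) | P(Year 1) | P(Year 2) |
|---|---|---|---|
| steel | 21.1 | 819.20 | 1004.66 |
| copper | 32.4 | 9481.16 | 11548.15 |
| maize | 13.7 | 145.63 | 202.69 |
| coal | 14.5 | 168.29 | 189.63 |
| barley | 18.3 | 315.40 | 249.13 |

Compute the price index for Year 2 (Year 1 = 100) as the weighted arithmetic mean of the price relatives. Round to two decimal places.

115.20

steel: 21.1 × (1004.66/819.20) = 21.1 × 1.226392 = 25.8769
copper: 32.4 × (11548.15/9481.16) = 32.4 × 1.218010 = 39.4635
maize: 13.7 × (202.69/145.63) = 13.7 × 1.391815 = 19.0679
coal: 14.5 × (189.63/168.29) = 14.5 × 1.126805 = 16.3387
barley: 18.3 × (249.13/315.40) = 18.3 × 0.789886 = 14.4549
Index = Σ wᵢ·(p₁ᵢ/p₀ᵢ) = 25.8769 + 39.4635 + 19.0679 + 16.3387 + 14.4549 = 115.2018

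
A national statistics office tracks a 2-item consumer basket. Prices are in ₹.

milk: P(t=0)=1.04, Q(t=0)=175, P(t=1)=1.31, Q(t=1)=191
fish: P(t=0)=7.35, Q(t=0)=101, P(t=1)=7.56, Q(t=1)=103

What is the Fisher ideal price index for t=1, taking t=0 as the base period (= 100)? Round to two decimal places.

Laspeyres component (base-period weights):
ΣP(t=1)Q(t=0) = 1.31×175 + 7.56×101 = 229.25 + 763.56 = 992.81
ΣP(t=0)Q(t=0) = 1.04×175 + 7.35×101 = 182 + 742.35 = 924.35
L = 992.81 / 924.35 × 100 = 107.4063
Paasche component (current-period weights):
ΣP(t=1)Q(t=1) = 1.31×191 + 7.56×103 = 250.21 + 778.68 = 1028.89
ΣP(t=0)Q(t=1) = 1.04×191 + 7.35×103 = 198.64 + 757.05 = 955.69
P = 1028.89 / 955.69 × 100 = 107.6594
Fisher = √(L × P) = √(107.4063 × 107.6594) = 107.5328

107.53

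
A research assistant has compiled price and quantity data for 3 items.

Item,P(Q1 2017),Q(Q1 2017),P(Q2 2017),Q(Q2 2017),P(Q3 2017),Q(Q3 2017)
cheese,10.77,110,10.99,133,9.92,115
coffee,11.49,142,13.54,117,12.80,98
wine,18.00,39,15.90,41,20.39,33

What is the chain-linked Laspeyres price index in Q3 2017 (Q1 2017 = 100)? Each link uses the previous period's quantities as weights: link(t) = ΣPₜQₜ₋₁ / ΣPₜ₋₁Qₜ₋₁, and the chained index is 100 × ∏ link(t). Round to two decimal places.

Link Q1 2017→Q2 2017:
ΣP(Q2 2017)Q(Q1 2017) = 10.99×110 + 13.54×142 + 15.90×39 = 1208.9 + 1922.68 + 620.1 = 3751.68
ΣP(Q1 2017)Q(Q1 2017) = 10.77×110 + 11.49×142 + 18.00×39 = 1184.7 + 1631.58 + 702 = 3518.28
link = 3751.68/3518.28 = 1.066339
Link Q2 2017→Q3 2017:
ΣP(Q3 2017)Q(Q2 2017) = 9.92×133 + 12.80×117 + 20.39×41 = 1319.36 + 1497.6 + 835.99 = 3652.95
ΣP(Q2 2017)Q(Q2 2017) = 10.99×133 + 13.54×117 + 15.90×41 = 1461.67 + 1584.18 + 651.9 = 3697.75
link = 3652.95/3697.75 = 0.987885
Chained index = 100 × 1.066339 × 0.987885 = 105.3420

105.34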